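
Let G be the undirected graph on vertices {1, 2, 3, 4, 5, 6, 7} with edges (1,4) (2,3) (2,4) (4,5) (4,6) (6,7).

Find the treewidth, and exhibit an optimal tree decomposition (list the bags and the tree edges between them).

Every bag has size at most 2, so the width is 2 − 1 = 1 and tw(G) ≤ 1. Since G has at least one edge (e.g. 4–2), it is not an edgeless graph, so tw(G) ≥ 1. The upper and lower bounds meet at 1, so that is the treewidth.

Treewidth 1.
One such decomposition:
Bags: B1 = {2, 4}  B2 = {1, 4}  B3 = {4, 6}  B4 = {6, 7}  B5 = {4, 5}  B6 = {2, 3}
Tree: B1–B2, B1–B3, B3–B4, B3–B5, B1–B6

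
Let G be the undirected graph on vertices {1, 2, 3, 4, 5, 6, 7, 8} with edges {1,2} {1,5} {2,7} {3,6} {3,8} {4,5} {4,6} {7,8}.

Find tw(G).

2

A width-2 tree decomposition is:
Bags: B1 = {1, 4, 5}  B2 = {1, 4, 6}  B3 = {1, 3, 6}  B4 = {1, 3, 8}  B5 = {1, 7, 8}  B6 = {1, 2, 7}
Tree: B1–B2, B2–B3, B3–B4, B4–B5, B5–B6
Each bag holds 3 vertices, so the decomposition has width 2, which upper-bounds the treewidth. For the lower bound, G contains the cycle 1–5–4–6–3–8–7–2–1, so G is not a forest; only forests have treewidth ≤ 1, hence tw(G) ≥ 2. Hence tw(G) = 2 exactly.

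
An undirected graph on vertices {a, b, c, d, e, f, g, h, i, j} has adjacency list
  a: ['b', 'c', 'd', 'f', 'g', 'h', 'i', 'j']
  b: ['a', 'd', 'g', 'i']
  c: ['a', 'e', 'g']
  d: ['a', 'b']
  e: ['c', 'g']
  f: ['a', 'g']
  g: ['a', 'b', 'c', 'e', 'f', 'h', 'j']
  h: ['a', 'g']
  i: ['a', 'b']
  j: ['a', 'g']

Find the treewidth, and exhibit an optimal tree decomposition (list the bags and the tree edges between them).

The largest bag has 3 vertices, giving width 2; this decomposition certifies tw(G) ≤ 2. On the other hand G contains the 3-clique {c, e, g}. A clique must lie in a single bag of any decomposition, so no decomposition can have width below 2. The upper and lower bounds meet at 2, so that is the treewidth.

Treewidth 2.
One optimal decomposition is:
Bags: B1 = {a, g, j}  B2 = {a, b, g}  B3 = {a, g, h}  B4 = {a, c, g}  B5 = {a, f, g}  B6 = {a, b, i}  B7 = {c, e, g}  B8 = {a, b, d}
Tree: B1–B2, B2–B3, B1–B4, B3–B5, B2–B6, B4–B7, B6–B8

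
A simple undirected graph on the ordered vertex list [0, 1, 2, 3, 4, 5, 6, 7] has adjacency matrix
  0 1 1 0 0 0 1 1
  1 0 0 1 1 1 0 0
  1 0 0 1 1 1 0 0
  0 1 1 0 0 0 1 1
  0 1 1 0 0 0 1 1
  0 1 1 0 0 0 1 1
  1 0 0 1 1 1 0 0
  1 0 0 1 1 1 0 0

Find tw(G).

A width-4 tree decomposition is:
Bags: B1 = {1, 2, 3, 6, 7}  B2 = {0, 1, 2, 6, 7}  B3 = {1, 2, 5, 6, 7}  B4 = {1, 2, 4, 6, 7}
Tree: B1–B2, B2–B3, B3–B4
The largest bag has 5 vertices, giving width 4; this decomposition certifies tw(G) ≤ 4. For the lower bound: the 5 vertex sets {3,7}, {0,6}, {2,5}, {1}, {4} are disjoint, each induces a connected subgraph, and every pair is joined by at least one edge of G. Contracting each set to a single vertex therefore yields K_{5} as a minor, and since treewidth is minor-monotone, tw(G) ≥ tw(K_{5}) = 4. The upper and lower bounds meet at 4, so that is the treewidth.

4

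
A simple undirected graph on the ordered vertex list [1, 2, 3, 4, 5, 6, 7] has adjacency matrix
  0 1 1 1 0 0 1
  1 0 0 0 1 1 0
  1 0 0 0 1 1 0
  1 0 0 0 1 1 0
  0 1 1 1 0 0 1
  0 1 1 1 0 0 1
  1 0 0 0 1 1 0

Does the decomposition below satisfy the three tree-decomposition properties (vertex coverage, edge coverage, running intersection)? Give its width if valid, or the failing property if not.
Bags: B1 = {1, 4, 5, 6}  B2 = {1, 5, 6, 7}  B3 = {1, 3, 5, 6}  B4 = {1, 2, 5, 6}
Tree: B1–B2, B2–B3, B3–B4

Yes; width 3.

Every vertex of G appears in some bag (union = {1, 2, 3, 4, 5, 6, 7}); every edge is covered by a bag; and for each vertex v the set of bags containing v is connected in the bag tree. The decomposition is therefore valid. The largest bag has 4 vertices, so the width is 3.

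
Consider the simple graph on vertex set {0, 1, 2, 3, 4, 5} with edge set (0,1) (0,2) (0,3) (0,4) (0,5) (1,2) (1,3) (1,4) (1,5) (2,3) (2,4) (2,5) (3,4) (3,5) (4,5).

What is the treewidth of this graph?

A width-5 tree decomposition is:
Bags: B1 = {0, 1, 2, 3, 4, 5}
Tree: (single bag)
A single bag containing all 6 vertices is trivially a valid decomposition of width 5. On the other hand G contains the 6-clique {0, 1, 2, 3, 4, 5}. A clique must lie in a single bag of any decomposition, so no decomposition can have width below 5. The upper and lower bounds meet at 5, so that is the treewidth.

5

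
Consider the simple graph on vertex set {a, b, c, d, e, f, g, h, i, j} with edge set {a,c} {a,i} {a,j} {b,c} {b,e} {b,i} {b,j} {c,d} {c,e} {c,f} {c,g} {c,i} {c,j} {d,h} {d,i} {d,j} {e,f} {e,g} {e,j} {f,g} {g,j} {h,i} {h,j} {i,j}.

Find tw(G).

A width-3 tree decomposition is:
Bags: B1 = {b, c, e, j}  B2 = {b, c, i, j}  B3 = {c, e, g, j}  B4 = {c, e, f, g}  B5 = {a, c, i, j}  B6 = {c, d, i, j}  B7 = {d, h, i, j}
Tree: B1–B2, B1–B3, B3–B4, B2–B5, B2–B6, B6–B7
Every bag has size at most 4, so the width is 4 − 1 = 3 and tw(G) ≤ 3. On the other hand G contains the 4-clique {d, h, i, j}. A clique must lie in a single bag of any decomposition, so no decomposition can have width below 3. The upper and lower bounds meet at 3, so that is the treewidth.

3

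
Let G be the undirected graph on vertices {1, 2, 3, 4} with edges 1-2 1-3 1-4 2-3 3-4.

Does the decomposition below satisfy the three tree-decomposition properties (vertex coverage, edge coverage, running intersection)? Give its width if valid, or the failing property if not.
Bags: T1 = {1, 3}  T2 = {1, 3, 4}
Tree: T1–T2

A tree decomposition must satisfy three properties: every vertex lies in some bag; for every edge, both endpoints lie together in some bag; and for every vertex, the bags containing it form a connected subtree. Here vertex 2 appears in no bag, so the decomposition is invalid.

No — vertex 2 appears in no bag.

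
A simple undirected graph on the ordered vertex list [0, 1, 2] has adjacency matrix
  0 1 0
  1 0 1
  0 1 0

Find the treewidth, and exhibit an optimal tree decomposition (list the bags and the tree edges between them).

Treewidth 1.
One optimal decomposition is:
Bags: B1 = {1, 2}  B2 = {0, 1}
Tree: B1–B2

Each bag holds 2 vertices, so the decomposition has width 1, which upper-bounds the treewidth. G has an edge, so its treewidth is at least 1. The upper and lower bounds meet at 1, so that is the treewidth.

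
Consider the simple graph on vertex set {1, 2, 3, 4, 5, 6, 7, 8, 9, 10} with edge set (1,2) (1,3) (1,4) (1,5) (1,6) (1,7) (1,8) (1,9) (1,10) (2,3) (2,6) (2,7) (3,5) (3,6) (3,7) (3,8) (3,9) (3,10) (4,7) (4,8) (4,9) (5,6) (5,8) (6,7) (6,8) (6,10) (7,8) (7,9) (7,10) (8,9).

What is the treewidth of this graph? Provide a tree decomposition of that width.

Treewidth 4.
One such decomposition:
Bags: B1 = {1, 3, 6, 7, 8}  B2 = {1, 3, 7, 8, 9}  B3 = {1, 3, 6, 7, 10}  B4 = {1, 3, 5, 6, 8}  B5 = {1, 4, 7, 8, 9}  B6 = {1, 2, 3, 6, 7}
Tree: B1–B2, B1–B3, B1–B4, B2–B5, B3–B6

Each bag holds 5 vertices, so the decomposition has width 4, which upper-bounds the treewidth. Conversely, {1, 3, 7, 8, 9} is a clique of size 5, and the vertices of any clique must share a bag in every tree decomposition; so some bag has ≥ 5 vertices and tw(G) ≥ 4. Therefore the treewidth is 4.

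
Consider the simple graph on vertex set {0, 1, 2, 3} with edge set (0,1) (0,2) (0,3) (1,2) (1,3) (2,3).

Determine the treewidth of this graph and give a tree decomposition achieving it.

Treewidth 3.
Bags: B1 = {0, 1, 2, 3}
Tree: (single bag)

A single bag containing all 4 vertices is trivially a valid decomposition of width 3. On the other hand G contains the 4-clique {0, 1, 2, 3}. A clique must lie in a single bag of any decomposition, so no decomposition can have width below 3. Combining the bounds, tw(G) = 3.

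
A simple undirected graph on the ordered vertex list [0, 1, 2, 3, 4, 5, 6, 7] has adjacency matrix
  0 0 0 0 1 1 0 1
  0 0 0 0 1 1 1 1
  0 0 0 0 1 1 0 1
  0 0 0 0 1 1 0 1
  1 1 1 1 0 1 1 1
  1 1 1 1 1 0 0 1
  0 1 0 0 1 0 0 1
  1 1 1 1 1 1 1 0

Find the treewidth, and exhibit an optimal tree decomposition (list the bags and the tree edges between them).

The largest bag has 4 vertices, giving width 3; this decomposition certifies tw(G) ≤ 3. Conversely, {0, 4, 5, 7} is a clique of size 4, and the vertices of any clique must share a bag in every tree decomposition; so some bag has ≥ 4 vertices and tw(G) ≥ 3. Combining the bounds, tw(G) = 3.

Treewidth 3.
One such decomposition:
Bags: B1 = {1, 4, 5, 7}  B2 = {3, 4, 5, 7}  B3 = {2, 4, 5, 7}  B4 = {0, 4, 5, 7}  B5 = {1, 4, 6, 7}
Tree: B1–B2, B2–B3, B3–B4, B1–B5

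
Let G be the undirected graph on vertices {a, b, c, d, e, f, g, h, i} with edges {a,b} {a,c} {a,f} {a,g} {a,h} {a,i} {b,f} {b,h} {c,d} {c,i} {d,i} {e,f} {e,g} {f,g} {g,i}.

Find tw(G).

A width-2 tree decomposition is:
Bags: B1 = {a, f, g}  B2 = {e, f, g}  B3 = {a, g, i}  B4 = {a, b, f}  B5 = {a, c, i}  B6 = {a, b, h}  B7 = {c, d, i}
Tree: B1–B2, B1–B3, B1–B4, B3–B5, B4–B6, B5–B7
Each bag holds 3 vertices, so the decomposition has width 2, which upper-bounds the treewidth. On the other hand G contains the 3-clique {c, d, i}. A clique must lie in a single bag of any decomposition, so no decomposition can have width below 2. Therefore the treewidth is 2.

2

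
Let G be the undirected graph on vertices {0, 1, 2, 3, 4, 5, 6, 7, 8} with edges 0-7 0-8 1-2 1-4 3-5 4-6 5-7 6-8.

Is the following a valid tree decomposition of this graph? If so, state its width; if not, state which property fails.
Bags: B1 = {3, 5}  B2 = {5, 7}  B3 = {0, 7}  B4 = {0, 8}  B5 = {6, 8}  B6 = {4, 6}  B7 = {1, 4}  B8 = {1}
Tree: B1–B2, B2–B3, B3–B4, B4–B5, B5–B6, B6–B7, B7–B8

A tree decomposition must satisfy three properties: every vertex lies in some bag; for every edge, both endpoints lie together in some bag; and for every vertex, the bags containing it form a connected subtree. Here vertex 2 appears in no bag, so the decomposition is invalid.

No — vertex 2 appears in no bag.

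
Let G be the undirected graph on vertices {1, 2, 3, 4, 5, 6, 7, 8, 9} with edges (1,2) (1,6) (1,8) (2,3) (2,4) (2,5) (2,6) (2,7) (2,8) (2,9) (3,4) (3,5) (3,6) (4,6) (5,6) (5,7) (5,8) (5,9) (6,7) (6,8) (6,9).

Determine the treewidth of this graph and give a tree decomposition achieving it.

Treewidth 3.
One optimal decomposition is:
Bags: B1 = {2, 5, 6, 7}  B2 = {2, 5, 6, 8}  B3 = {1, 2, 6, 8}  B4 = {2, 5, 6, 9}  B5 = {2, 3, 5, 6}  B6 = {2, 3, 4, 6}
Tree: B1–B2, B2–B3, B1–B4, B2–B5, B5–B6

Every bag has size at most 4, so the width is 4 − 1 = 3 and tw(G) ≤ 3. For the lower bound, the 4 vertices {1, 2, 6, 8} are pairwise adjacent, and any tree decomposition puts a clique entirely inside one bag — forcing width ≥ 3. Therefore the treewidth is 3.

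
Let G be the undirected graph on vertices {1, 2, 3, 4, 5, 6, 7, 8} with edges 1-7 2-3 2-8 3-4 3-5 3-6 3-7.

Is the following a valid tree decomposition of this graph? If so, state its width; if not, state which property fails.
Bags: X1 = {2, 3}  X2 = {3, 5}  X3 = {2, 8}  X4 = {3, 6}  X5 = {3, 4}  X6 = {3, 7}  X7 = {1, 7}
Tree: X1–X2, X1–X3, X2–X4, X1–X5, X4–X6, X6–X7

Yes; width 1.

Checking the three conditions: (i) the bags cover all of {1, 2, 3, 4, 5, 6, 7, 8}; (ii) for each edge, some bag contains both endpoints; (iii) the bags containing any fixed vertex form a subtree. All hold, so the decomposition is valid with width 2 − 1 = 1.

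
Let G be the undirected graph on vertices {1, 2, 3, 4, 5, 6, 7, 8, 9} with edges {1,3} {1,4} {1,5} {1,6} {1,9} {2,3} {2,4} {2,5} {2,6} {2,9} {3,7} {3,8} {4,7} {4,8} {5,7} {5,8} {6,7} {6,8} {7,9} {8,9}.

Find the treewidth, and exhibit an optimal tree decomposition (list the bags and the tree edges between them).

Treewidth 4.
One optimal decomposition is:
Bags: B1 = {1, 2, 7, 8, 9}  B2 = {1, 2, 4, 7, 8}  B3 = {1, 2, 6, 7, 8}  B4 = {1, 2, 5, 7, 8}  B5 = {1, 2, 3, 7, 8}
Tree: B1–B2, B2–B3, B3–B4, B4–B5

Each bag holds 5 vertices, so the decomposition has width 4, which upper-bounds the treewidth. For the lower bound: the 5 vertex sets {2,9}, {4,8}, {6,7}, {1}, {5} are disjoint, each induces a connected subgraph, and every pair is joined by at least one edge of G. Contracting each set to a single vertex therefore yields K_{5} as a minor, and since treewidth is minor-monotone, tw(G) ≥ tw(K_{5}) = 4. Hence tw(G) = 4 exactly.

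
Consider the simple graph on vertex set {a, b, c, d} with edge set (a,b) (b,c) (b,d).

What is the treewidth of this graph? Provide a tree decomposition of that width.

Treewidth 1.
One such decomposition:
Bags: B1 = {a, b}  B2 = {b, c}  B3 = {b, d}
Tree: B1–B2, B1–B3

Each bag holds 2 vertices, so the decomposition has width 1, which upper-bounds the treewidth. Since G has at least one edge (e.g. b–a), it is not an edgeless graph, so tw(G) ≥ 1. Therefore the treewidth is 1.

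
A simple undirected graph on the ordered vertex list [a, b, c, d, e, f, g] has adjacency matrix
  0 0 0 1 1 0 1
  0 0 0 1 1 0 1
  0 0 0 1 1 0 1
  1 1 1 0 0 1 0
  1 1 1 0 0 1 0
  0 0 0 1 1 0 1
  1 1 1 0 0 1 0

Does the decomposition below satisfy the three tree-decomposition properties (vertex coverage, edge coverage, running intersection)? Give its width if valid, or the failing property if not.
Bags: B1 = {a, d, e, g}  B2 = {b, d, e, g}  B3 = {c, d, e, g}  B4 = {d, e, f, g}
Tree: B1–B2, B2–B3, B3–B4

Yes; width 3.

Every vertex of G appears in some bag (union = {a, b, c, d, e, f, g}); every edge is covered by a bag; and for each vertex v the set of bags containing v is connected in the bag tree. The decomposition is therefore valid. The largest bag has 4 vertices, so the width is 3.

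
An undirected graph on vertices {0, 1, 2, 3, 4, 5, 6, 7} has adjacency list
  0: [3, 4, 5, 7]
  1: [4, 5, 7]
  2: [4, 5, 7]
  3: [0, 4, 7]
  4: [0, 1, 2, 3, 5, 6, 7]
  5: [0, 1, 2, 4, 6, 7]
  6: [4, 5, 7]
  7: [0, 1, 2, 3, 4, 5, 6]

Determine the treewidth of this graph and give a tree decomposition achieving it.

Treewidth 3.
Bags: B1 = {0, 4, 5, 7}  B2 = {0, 3, 4, 7}  B3 = {4, 5, 6, 7}  B4 = {2, 4, 5, 7}  B5 = {1, 4, 5, 7}
Tree: B1–B2, B1–B3, B1–B4, B1–B5

The largest bag has 4 vertices, giving width 3; this decomposition certifies tw(G) ≤ 3. For the lower bound, the 4 vertices {0, 3, 4, 7} are pairwise adjacent, and any tree decomposition puts a clique entirely inside one bag — forcing width ≥ 3. Therefore the treewidth is 3.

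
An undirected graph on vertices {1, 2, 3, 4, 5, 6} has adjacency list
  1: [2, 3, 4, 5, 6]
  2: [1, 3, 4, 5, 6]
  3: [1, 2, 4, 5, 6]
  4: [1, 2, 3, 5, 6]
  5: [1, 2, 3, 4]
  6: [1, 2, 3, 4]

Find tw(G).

A width-4 tree decomposition is:
Bags: B1 = {1, 2, 3, 4, 5}  B2 = {1, 2, 3, 4, 6}
Tree: B1–B2
The largest bag has 5 vertices, giving width 4; this decomposition certifies tw(G) ≤ 4. Conversely, {1, 2, 3, 4, 5} is a clique of size 5, and the vertices of any clique must share a bag in every tree decomposition; so some bag has ≥ 5 vertices and tw(G) ≥ 4. Combining the bounds, tw(G) = 4.

4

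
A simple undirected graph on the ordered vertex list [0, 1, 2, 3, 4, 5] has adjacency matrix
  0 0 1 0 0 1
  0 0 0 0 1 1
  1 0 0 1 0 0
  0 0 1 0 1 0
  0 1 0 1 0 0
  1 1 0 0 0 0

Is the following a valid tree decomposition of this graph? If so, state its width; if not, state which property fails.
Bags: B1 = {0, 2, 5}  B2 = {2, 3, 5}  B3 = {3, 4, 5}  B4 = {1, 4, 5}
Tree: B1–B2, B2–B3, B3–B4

Yes; width 2.

Vertex coverage: the bags together contain {0, 1, 2, 3, 4, 5}, the full vertex set. Edge coverage: each edge of G has both endpoints in at least one bag. Running intersection: for every vertex, the bags containing it form a connected subtree. All three properties hold, so this is a valid tree decomposition of width max|bag| − 1 = 2, and hence tw(G) ≤ 2.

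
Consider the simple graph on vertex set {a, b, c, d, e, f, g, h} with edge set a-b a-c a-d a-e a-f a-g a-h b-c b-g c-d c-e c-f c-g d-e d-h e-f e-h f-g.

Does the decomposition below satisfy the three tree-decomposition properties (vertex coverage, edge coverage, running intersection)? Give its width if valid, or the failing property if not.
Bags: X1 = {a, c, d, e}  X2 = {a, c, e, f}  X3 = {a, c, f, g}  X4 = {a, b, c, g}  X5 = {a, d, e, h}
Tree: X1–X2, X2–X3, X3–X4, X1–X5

Vertex coverage: the bags together contain {a, b, c, d, e, f, g, h}, the full vertex set. Edge coverage: each edge of G has both endpoints in at least one bag. Running intersection: for every vertex, the bags containing it form a connected subtree. All three properties hold, so this is a valid tree decomposition of width max|bag| − 1 = 3, and hence tw(G) ≤ 3.

Yes; width 3.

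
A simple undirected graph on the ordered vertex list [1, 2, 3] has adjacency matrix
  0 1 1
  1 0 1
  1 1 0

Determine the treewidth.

A width-2 tree decomposition is:
Bags: B1 = {1, 2, 3}
Tree: (single bag)
A single bag containing all 3 vertices is trivially a valid decomposition of width 2. For the lower bound, the 3 vertices {1, 2, 3} are pairwise adjacent, and any tree decomposition puts a clique entirely inside one bag — forcing width ≥ 2. The upper and lower bounds meet at 2, so that is the treewidth.

2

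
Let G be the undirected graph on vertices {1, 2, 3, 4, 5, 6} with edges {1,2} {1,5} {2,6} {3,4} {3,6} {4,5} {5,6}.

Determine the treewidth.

2

A width-2 tree decomposition is:
Bags: B1 = {3, 4, 5}  B2 = {3, 5, 6}  B3 = {1, 5, 6}  B4 = {1, 2, 6}
Tree: B1–B2, B2–B3, B3–B4
Every bag has size at most 3, so the width is 3 − 1 = 2 and tw(G) ≤ 2. The edges 4–3–6–5–4 form a cycle, so G is not a tree and its treewidth is at least 2. Hence tw(G) = 2 exactly.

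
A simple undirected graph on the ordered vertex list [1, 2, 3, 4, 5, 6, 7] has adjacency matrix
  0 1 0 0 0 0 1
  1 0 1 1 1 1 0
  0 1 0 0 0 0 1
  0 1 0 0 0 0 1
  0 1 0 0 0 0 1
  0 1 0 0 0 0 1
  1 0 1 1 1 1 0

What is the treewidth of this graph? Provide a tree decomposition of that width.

Every bag has size at most 3, so the width is 3 − 1 = 2 and tw(G) ≤ 2. For the lower bound, G contains the cycle 7–3–2–1–7, so G is not a forest; only forests have treewidth ≤ 1, hence tw(G) ≥ 2. Hence tw(G) = 2 exactly.

Treewidth 2.
One such decomposition:
Bags: B1 = {2, 3, 7}  B2 = {1, 2, 7}  B3 = {2, 4, 7}  B4 = {2, 6, 7}  B5 = {2, 5, 7}
Tree: B1–B2, B2–B3, B3–B4, B4–B5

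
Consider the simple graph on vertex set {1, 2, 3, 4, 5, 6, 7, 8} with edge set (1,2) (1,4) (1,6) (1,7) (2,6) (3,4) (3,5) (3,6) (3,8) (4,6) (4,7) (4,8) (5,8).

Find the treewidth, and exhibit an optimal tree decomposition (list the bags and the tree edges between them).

Treewidth 2.
Bags: B1 = {1, 4, 6}  B2 = {1, 4, 7}  B3 = {3, 4, 6}  B4 = {3, 4, 8}  B5 = {1, 2, 6}  B6 = {3, 5, 8}
Tree: B1–B2, B1–B3, B3–B4, B1–B5, B4–B6

Each bag holds 3 vertices, so the decomposition has width 2, which upper-bounds the treewidth. For the lower bound, the 3 vertices {1, 2, 6} are pairwise adjacent, and any tree decomposition puts a clique entirely inside one bag — forcing width ≥ 2. The upper and lower bounds meet at 2, so that is the treewidth.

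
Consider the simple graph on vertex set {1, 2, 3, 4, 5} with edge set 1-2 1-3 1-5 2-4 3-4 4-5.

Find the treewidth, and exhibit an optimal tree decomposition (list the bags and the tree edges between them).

Treewidth 2.
One such decomposition:
Bags: B1 = {1, 3, 4}  B2 = {1, 2, 4}  B3 = {1, 4, 5}
Tree: B1–B2, B2–B3

The largest bag has 3 vertices, giving width 2; this decomposition certifies tw(G) ≤ 2. Since 1–3–4–2–1 is a cycle in G, G is not acyclic. Forests are exactly the graphs of treewidth ≤ 1, so tw(G) ≥ 2. Combining the bounds, tw(G) = 2.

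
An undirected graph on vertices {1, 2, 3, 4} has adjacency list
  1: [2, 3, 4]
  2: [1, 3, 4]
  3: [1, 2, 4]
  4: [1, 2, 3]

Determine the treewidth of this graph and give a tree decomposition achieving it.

Treewidth 3.
One such decomposition:
Bags: B1 = {1, 2, 3, 4}
Tree: (single bag)

A single bag containing all 4 vertices is trivially a valid decomposition of width 3. Conversely, {1, 2, 3, 4} is a clique of size 4, and the vertices of any clique must share a bag in every tree decomposition; so some bag has ≥ 4 vertices and tw(G) ≥ 3. Hence tw(G) = 3 exactly.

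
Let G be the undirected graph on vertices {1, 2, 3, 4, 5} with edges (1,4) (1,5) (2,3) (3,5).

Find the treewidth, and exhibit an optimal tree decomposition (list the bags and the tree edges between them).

Treewidth 1.
One such decomposition:
Bags: B1 = {1, 4}  B2 = {1, 5}  B3 = {3, 5}  B4 = {2, 3}
Tree: B1–B2, B2–B3, B3–B4

Each bag holds 2 vertices, so the decomposition has width 1, which upper-bounds the treewidth. G has an edge, so its treewidth is at least 1. Hence tw(G) = 1 exactly.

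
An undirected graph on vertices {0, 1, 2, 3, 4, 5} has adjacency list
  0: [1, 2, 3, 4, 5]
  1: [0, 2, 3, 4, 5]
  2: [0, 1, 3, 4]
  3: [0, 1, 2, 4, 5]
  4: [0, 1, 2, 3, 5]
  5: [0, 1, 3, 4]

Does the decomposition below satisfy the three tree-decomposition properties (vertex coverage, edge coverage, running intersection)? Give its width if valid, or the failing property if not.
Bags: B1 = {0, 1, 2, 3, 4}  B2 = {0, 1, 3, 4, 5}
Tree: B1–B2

Every vertex of G appears in some bag (union = {0, 1, 2, 3, 4, 5}); every edge is covered by a bag; and for each vertex v the set of bags containing v is connected in the bag tree. The decomposition is therefore valid. The largest bag has 5 vertices, so the width is 4.

Yes; width 4.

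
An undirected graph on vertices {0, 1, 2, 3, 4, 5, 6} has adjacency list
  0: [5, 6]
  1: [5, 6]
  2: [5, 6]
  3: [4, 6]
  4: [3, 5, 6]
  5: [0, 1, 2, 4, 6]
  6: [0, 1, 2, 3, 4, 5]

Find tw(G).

2

A width-2 tree decomposition is:
Bags: B1 = {4, 5, 6}  B2 = {2, 5, 6}  B3 = {0, 5, 6}  B4 = {1, 5, 6}  B5 = {3, 4, 6}
Tree: B1–B2, B2–B3, B1–B4, B1–B5
Each bag holds 3 vertices, so the decomposition has width 2, which upper-bounds the treewidth. Conversely, {3, 4, 6} is a clique of size 3, and the vertices of any clique must share a bag in every tree decomposition; so some bag has ≥ 3 vertices and tw(G) ≥ 2. Hence tw(G) = 2 exactly.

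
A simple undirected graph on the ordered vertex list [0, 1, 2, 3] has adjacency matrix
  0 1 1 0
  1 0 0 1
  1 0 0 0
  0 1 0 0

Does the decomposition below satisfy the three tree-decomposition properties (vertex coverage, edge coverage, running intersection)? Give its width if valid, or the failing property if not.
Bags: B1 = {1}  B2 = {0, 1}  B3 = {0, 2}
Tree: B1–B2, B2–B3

A tree decomposition must satisfy three properties: every vertex lies in some bag; for every edge, both endpoints lie together in some bag; and for every vertex, the bags containing it form a connected subtree. Here vertex 3 appears in no bag, so the decomposition is invalid.

No — vertex 3 appears in no bag.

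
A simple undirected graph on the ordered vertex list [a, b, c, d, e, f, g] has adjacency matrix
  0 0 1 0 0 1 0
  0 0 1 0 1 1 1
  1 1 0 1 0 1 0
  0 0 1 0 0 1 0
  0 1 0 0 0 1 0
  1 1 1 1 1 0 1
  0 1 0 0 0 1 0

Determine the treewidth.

2

A width-2 tree decomposition is:
Bags: B1 = {b, e, f}  B2 = {b, c, f}  B3 = {b, f, g}  B4 = {a, c, f}  B5 = {c, d, f}
Tree: B1–B2, B1–B3, B2–B4, B2–B5
Each bag holds 3 vertices, so the decomposition has width 2, which upper-bounds the treewidth. On the other hand G contains the 3-clique {c, d, f}. A clique must lie in a single bag of any decomposition, so no decomposition can have width below 2. Therefore the treewidth is 2.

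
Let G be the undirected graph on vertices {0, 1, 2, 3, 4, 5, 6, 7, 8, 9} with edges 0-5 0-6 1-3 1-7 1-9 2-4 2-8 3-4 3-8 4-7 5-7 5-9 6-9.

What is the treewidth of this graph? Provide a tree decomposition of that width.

Every bag has size at most 3, so the width is 3 − 1 = 2 and tw(G) ≤ 2. The edges 8–2–4–3–8 form a cycle, so G is not a tree and its treewidth is at least 2. Combining the bounds, tw(G) = 2.

Treewidth 2.
Bags: B1 = {2, 3, 8}  B2 = {2, 3, 4}  B3 = {1, 3, 4}  B4 = {1, 4, 7}  B5 = {1, 7, 9}  B6 = {5, 7, 9}  B7 = {5, 6, 9}  B8 = {0, 5, 6}
Tree: B1–B2, B2–B3, B3–B4, B4–B5, B5–B6, B6–B7, B7–B8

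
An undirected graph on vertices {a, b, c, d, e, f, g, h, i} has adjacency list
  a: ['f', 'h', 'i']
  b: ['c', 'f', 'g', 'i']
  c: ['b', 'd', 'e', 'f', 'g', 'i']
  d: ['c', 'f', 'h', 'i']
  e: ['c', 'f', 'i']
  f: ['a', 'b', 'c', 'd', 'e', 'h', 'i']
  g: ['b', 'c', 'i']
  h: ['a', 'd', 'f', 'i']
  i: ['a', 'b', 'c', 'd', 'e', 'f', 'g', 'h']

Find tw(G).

A width-3 tree decomposition is:
Bags: B1 = {b, c, f, i}  B2 = {c, d, f, i}  B3 = {c, e, f, i}  B4 = {d, f, h, i}  B5 = {a, f, h, i}  B6 = {b, c, g, i}
Tree: B1–B2, B1–B3, B2–B4, B4–B5, B1–B6
Every bag has size at most 4, so the width is 4 − 1 = 3 and tw(G) ≤ 3. Conversely, {b, c, g, i} is a clique of size 4, and the vertices of any clique must share a bag in every tree decomposition; so some bag has ≥ 4 vertices and tw(G) ≥ 3. The upper and lower bounds meet at 3, so that is the treewidth.

3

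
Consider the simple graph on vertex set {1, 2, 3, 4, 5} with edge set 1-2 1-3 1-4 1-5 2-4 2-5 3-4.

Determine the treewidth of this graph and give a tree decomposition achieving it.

The largest bag has 3 vertices, giving width 2; this decomposition certifies tw(G) ≤ 2. On the other hand G contains the 3-clique {1, 2, 4}. A clique must lie in a single bag of any decomposition, so no decomposition can have width below 2. Therefore the treewidth is 2.

Treewidth 2.
One optimal decomposition is:
Bags: B1 = {1, 3, 4}  B2 = {1, 2, 4}  B3 = {1, 2, 5}
Tree: B1–B2, B2–B3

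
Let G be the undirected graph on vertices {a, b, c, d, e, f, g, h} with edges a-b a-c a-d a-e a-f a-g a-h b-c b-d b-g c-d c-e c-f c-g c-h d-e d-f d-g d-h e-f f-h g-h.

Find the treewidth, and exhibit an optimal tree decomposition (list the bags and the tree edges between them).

The largest bag has 5 vertices, giving width 4; this decomposition certifies tw(G) ≤ 4. On the other hand G contains the 5-clique {a, c, d, g, h}. A clique must lie in a single bag of any decomposition, so no decomposition can have width below 4. Therefore the treewidth is 4.

Treewidth 4.
One such decomposition:
Bags: B1 = {a, c, d, e, f}  B2 = {a, c, d, f, h}  B3 = {a, c, d, g, h}  B4 = {a, b, c, d, g}
Tree: B1–B2, B2–B3, B3–B4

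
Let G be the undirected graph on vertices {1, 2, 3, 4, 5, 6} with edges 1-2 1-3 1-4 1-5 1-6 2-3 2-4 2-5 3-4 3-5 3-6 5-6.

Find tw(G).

3

A width-3 tree decomposition is:
Bags: B1 = {1, 2, 3, 4}  B2 = {1, 2, 3, 5}  B3 = {1, 3, 5, 6}
Tree: B1–B2, B2–B3
Each bag holds 4 vertices, so the decomposition has width 3, which upper-bounds the treewidth. For the lower bound, the 4 vertices {1, 2, 3, 4} are pairwise adjacent, and any tree decomposition puts a clique entirely inside one bag — forcing width ≥ 3. Combining the bounds, tw(G) = 3.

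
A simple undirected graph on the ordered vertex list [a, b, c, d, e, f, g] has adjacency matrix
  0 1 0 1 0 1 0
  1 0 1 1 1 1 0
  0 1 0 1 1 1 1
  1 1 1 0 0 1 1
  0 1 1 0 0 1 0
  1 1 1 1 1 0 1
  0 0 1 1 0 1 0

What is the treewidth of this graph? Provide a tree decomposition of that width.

Treewidth 3.
Bags: B1 = {b, c, d, f}  B2 = {b, c, e, f}  B3 = {a, b, d, f}  B4 = {c, d, f, g}
Tree: B1–B2, B1–B3, B1–B4

Every bag has size at most 4, so the width is 4 − 1 = 3 and tw(G) ≤ 3. On the other hand G contains the 4-clique {c, d, f, g}. A clique must lie in a single bag of any decomposition, so no decomposition can have width below 3. Hence tw(G) = 3 exactly.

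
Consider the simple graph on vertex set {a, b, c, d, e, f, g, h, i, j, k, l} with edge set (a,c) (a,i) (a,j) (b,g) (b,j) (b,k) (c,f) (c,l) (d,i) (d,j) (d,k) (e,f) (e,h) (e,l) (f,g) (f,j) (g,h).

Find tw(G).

A width-3 tree decomposition is:
Bags: B1 = {b, d, i, k}  B2 = {b, d, i, j}  B3 = {a, b, i, j}  B4 = {a, b, g, j}  B5 = {a, f, g, j}  B6 = {a, c, f, g}  B7 = {c, f, g, h}  B8 = {c, e, f, h}  B9 = {c, e, h, l}
Tree: B1–B2, B2–B3, B3–B4, B4–B5, B5–B6, B6–B7, B7–B8, B8–B9
Each bag holds 4 vertices, so the decomposition has width 3, which upper-bounds the treewidth. For the lower bound: the 4 vertex sets {d,i,k}, {b}, {j}, {a,c,f,g} are disjoint, each induces a connected subgraph, and every pair is joined by at least one edge of G. Contracting each set to a single vertex therefore yields K_{4} as a minor, and since treewidth is minor-monotone, tw(G) ≥ tw(K_{4}) = 3. Combining the bounds, tw(G) = 3.

3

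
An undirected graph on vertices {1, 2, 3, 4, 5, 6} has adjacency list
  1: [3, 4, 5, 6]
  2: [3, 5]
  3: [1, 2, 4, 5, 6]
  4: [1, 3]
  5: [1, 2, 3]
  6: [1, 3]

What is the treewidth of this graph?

2

A width-2 tree decomposition is:
Bags: B1 = {1, 3, 5}  B2 = {1, 3, 4}  B3 = {1, 3, 6}  B4 = {2, 3, 5}
Tree: B1–B2, B1–B3, B1–B4
Each bag holds 3 vertices, so the decomposition has width 2, which upper-bounds the treewidth. Conversely, {1, 3, 4} is a clique of size 3, and the vertices of any clique must share a bag in every tree decomposition; so some bag has ≥ 3 vertices and tw(G) ≥ 2. Combining the bounds, tw(G) = 2.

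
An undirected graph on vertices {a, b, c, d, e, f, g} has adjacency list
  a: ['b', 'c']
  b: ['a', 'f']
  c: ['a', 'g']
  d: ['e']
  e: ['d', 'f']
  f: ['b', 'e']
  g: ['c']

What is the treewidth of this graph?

1

A width-1 tree decomposition is:
Bags: B1 = {d, e}  B2 = {e, f}  B3 = {b, f}  B4 = {a, b}  B5 = {a, c}  B6 = {c, g}
Tree: B1–B2, B2–B3, B3–B4, B4–B5, B5–B6
Every bag has size at most 2, so the width is 2 − 1 = 1 and tw(G) ≤ 1. G has an edge, so its treewidth is at least 1. Therefore the treewidth is 1.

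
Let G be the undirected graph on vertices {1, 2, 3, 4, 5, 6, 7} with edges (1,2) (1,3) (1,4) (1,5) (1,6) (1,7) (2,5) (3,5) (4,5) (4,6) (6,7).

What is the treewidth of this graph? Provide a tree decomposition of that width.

Treewidth 2.
One such decomposition:
Bags: B1 = {1, 4, 5}  B2 = {1, 4, 6}  B3 = {1, 6, 7}  B4 = {1, 2, 5}  B5 = {1, 3, 5}
Tree: B1–B2, B2–B3, B1–B4, B4–B5

The largest bag has 3 vertices, giving width 2; this decomposition certifies tw(G) ≤ 2. On the other hand G contains the 3-clique {1, 2, 5}. A clique must lie in a single bag of any decomposition, so no decomposition can have width below 2. Therefore the treewidth is 2.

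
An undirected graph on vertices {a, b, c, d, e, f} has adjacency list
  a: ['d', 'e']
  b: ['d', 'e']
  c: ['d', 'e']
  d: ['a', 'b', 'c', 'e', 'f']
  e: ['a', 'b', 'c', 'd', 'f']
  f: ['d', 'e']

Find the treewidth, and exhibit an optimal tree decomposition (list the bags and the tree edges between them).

Treewidth 2.
Bags: B1 = {c, d, e}  B2 = {a, d, e}  B3 = {b, d, e}  B4 = {d, e, f}
Tree: B1–B2, B1–B3, B2–B4

Each bag holds 3 vertices, so the decomposition has width 2, which upper-bounds the treewidth. Conversely, {d, e, f} is a clique of size 3, and the vertices of any clique must share a bag in every tree decomposition; so some bag has ≥ 3 vertices and tw(G) ≥ 2. Combining the bounds, tw(G) = 2.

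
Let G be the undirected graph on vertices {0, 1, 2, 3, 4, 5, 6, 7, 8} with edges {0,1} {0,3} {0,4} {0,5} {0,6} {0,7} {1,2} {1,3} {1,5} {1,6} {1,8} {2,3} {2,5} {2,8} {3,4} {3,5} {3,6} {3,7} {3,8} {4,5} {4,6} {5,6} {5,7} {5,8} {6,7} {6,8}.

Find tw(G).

A width-4 tree decomposition is:
Bags: B1 = {0, 1, 3, 5, 6}  B2 = {1, 3, 5, 6, 8}  B3 = {0, 3, 5, 6, 7}  B4 = {0, 3, 4, 5, 6}  B5 = {1, 2, 3, 5, 8}
Tree: B1–B2, B1–B3, B3–B4, B2–B5
The largest bag has 5 vertices, giving width 4; this decomposition certifies tw(G) ≤ 4. For the lower bound, the 5 vertices {1, 2, 3, 5, 8} are pairwise adjacent, and any tree decomposition puts a clique entirely inside one bag — forcing width ≥ 4. Hence tw(G) = 4 exactly.

4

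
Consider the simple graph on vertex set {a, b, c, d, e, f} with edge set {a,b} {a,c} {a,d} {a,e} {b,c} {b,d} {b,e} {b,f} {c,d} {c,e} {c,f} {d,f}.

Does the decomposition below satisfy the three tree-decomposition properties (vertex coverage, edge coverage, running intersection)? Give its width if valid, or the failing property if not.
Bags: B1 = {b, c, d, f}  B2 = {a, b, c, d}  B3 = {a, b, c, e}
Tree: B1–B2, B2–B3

Yes; width 3.

Checking the three conditions: (i) the bags cover all of {a, b, c, d, e, f}; (ii) for each edge, some bag contains both endpoints; (iii) the bags containing any fixed vertex form a subtree. All hold, so the decomposition is valid with width 4 − 1 = 3.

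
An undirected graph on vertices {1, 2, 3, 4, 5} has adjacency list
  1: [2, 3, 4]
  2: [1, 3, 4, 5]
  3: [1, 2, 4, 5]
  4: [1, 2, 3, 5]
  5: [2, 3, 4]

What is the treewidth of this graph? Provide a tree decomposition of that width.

Treewidth 3.
One optimal decomposition is:
Bags: B1 = {1, 2, 3, 4}  B2 = {2, 3, 4, 5}
Tree: B1–B2

Each bag holds 4 vertices, so the decomposition has width 3, which upper-bounds the treewidth. On the other hand G contains the 4-clique {1, 2, 3, 4}. A clique must lie in a single bag of any decomposition, so no decomposition can have width below 3. Hence tw(G) = 3 exactly.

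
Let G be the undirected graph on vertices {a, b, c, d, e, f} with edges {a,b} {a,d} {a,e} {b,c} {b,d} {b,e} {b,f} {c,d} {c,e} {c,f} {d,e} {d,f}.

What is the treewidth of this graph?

A width-3 tree decomposition is:
Bags: B1 = {b, c, d, e}  B2 = {a, b, d, e}  B3 = {b, c, d, f}
Tree: B1–B2, B1–B3
Each bag holds 4 vertices, so the decomposition has width 3, which upper-bounds the treewidth. For the lower bound, the 4 vertices {b, c, d, e} are pairwise adjacent, and any tree decomposition puts a clique entirely inside one bag — forcing width ≥ 3. Combining the bounds, tw(G) = 3.

3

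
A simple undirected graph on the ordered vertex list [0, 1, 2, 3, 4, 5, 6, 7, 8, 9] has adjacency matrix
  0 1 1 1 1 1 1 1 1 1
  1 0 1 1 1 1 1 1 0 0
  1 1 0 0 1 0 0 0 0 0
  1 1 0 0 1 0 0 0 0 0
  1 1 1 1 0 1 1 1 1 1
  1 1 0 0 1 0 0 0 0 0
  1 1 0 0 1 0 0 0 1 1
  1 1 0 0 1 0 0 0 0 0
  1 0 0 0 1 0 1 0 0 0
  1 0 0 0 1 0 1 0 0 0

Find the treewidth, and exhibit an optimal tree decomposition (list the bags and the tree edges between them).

Treewidth 3.
One optimal decomposition is:
Bags: B1 = {0, 1, 4, 7}  B2 = {0, 1, 4, 5}  B3 = {0, 1, 3, 4}  B4 = {0, 1, 4, 6}  B5 = {0, 4, 6, 9}  B6 = {0, 1, 2, 4}  B7 = {0, 4, 6, 8}
Tree: B1–B2, B2–B3, B2–B4, B4–B5, B2–B6, B4–B7

Every bag has size at most 4, so the width is 4 − 1 = 3 and tw(G) ≤ 3. On the other hand G contains the 4-clique {0, 4, 6, 8}. A clique must lie in a single bag of any decomposition, so no decomposition can have width below 3. The upper and lower bounds meet at 3, so that is the treewidth.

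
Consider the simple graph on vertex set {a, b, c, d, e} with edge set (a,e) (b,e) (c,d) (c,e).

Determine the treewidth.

1

A width-1 tree decomposition is:
Bags: B1 = {c, d}  B2 = {c, e}  B3 = {b, e}  B4 = {a, e}
Tree: B1–B2, B2–B3, B3–B4
The largest bag has 2 vertices, giving width 1; this decomposition certifies tw(G) ≤ 1. G has an edge, so its treewidth is at least 1. Hence tw(G) = 1 exactly.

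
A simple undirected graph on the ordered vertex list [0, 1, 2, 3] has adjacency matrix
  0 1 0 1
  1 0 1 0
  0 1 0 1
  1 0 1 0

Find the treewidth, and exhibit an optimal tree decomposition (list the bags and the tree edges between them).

Treewidth 2.
Bags: B1 = {0, 2, 3}  B2 = {0, 1, 2}
Tree: B1–B2

The largest bag has 3 vertices, giving width 2; this decomposition certifies tw(G) ≤ 2. For the lower bound, G contains the cycle 2–3–0–1–2, so G is not a forest; only forests have treewidth ≤ 1, hence tw(G) ≥ 2. The upper and lower bounds meet at 2, so that is the treewidth.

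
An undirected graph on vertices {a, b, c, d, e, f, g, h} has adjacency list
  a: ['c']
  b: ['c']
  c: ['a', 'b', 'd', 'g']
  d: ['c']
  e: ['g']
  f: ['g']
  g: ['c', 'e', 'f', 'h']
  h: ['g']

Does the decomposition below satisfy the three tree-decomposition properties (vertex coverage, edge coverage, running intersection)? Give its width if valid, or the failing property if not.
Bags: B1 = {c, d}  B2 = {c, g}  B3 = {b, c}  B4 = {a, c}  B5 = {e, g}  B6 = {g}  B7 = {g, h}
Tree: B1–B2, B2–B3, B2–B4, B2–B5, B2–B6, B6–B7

No — vertex f appears in no bag.

A tree decomposition must satisfy three properties: every vertex lies in some bag; for every edge, both endpoints lie together in some bag; and for every vertex, the bags containing it form a connected subtree. Here vertex f appears in no bag, so the decomposition is invalid.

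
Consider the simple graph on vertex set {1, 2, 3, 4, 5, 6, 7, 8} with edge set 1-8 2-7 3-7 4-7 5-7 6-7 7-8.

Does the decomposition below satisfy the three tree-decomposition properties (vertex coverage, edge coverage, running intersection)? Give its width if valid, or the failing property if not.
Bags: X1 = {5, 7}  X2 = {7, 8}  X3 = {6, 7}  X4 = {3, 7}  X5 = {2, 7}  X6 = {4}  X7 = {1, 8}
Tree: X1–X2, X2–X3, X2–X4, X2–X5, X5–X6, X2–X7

A tree decomposition must satisfy three properties: every vertex lies in some bag; for every edge, both endpoints lie together in some bag; and for every vertex, the bags containing it form a connected subtree. Here edge (7,4) lies in no bag, so the decomposition is invalid.

No — edge (7,4) lies in no bag.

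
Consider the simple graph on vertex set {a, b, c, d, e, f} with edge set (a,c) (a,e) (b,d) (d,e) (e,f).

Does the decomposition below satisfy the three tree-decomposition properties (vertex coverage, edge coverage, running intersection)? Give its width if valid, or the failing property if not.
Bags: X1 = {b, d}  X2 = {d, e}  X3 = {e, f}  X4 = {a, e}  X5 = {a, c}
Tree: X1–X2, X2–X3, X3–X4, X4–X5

Yes; width 1.

Checking the three conditions: (i) the bags cover all of {a, b, c, d, e, f}; (ii) for each edge, some bag contains both endpoints; (iii) the bags containing any fixed vertex form a subtree. All hold, so the decomposition is valid with width 2 − 1 = 1.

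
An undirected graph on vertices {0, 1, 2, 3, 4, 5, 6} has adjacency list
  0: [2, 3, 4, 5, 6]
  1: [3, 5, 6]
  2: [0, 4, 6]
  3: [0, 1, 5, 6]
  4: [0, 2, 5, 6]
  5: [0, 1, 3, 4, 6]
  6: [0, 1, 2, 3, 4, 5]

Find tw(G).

3

A width-3 tree decomposition is:
Bags: B1 = {0, 3, 5, 6}  B2 = {0, 4, 5, 6}  B3 = {0, 2, 4, 6}  B4 = {1, 3, 5, 6}
Tree: B1–B2, B2–B3, B1–B4
Each bag holds 4 vertices, so the decomposition has width 3, which upper-bounds the treewidth. For the lower bound, the 4 vertices {0, 3, 5, 6} are pairwise adjacent, and any tree decomposition puts a clique entirely inside one bag — forcing width ≥ 3. Combining the bounds, tw(G) = 3.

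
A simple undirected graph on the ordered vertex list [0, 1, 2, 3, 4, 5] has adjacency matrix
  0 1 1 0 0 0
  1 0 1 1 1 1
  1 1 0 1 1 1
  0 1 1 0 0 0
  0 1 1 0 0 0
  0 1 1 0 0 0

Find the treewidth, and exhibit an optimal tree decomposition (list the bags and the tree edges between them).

The largest bag has 3 vertices, giving width 2; this decomposition certifies tw(G) ≤ 2. Conversely, {0, 1, 2} is a clique of size 3, and the vertices of any clique must share a bag in every tree decomposition; so some bag has ≥ 3 vertices and tw(G) ≥ 2. Combining the bounds, tw(G) = 2.

Treewidth 2.
One optimal decomposition is:
Bags: B1 = {1, 2, 3}  B2 = {1, 2, 4}  B3 = {0, 1, 2}  B4 = {1, 2, 5}
Tree: B1–B2, B1–B3, B3–B4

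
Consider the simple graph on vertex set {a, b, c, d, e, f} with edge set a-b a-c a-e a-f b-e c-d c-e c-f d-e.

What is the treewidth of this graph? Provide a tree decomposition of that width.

Treewidth 2.
One optimal decomposition is:
Bags: B1 = {a, c, e}  B2 = {c, d, e}  B3 = {a, c, f}  B4 = {a, b, e}
Tree: B1–B2, B1–B3, B1–B4

The largest bag has 3 vertices, giving width 2; this decomposition certifies tw(G) ≤ 2. Conversely, {c, d, e} is a clique of size 3, and the vertices of any clique must share a bag in every tree decomposition; so some bag has ≥ 3 vertices and tw(G) ≥ 2. Therefore the treewidth is 2.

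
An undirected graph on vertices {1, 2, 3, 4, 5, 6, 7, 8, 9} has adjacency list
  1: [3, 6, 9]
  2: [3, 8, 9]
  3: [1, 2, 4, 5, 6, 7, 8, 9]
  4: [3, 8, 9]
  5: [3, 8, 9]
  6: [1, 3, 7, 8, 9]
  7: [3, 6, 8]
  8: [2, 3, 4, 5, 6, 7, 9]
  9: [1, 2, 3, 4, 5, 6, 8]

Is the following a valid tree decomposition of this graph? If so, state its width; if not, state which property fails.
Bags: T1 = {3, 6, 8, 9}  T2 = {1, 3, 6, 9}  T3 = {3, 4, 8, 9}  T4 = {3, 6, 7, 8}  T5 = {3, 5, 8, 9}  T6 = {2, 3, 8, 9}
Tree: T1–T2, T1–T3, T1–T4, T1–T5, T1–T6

Yes; width 3.

Every vertex of G appears in some bag (union = {1, 2, 3, 4, 5, 6, 7, 8, 9}); every edge is covered by a bag; and for each vertex v the set of bags containing v is connected in the bag tree. The decomposition is therefore valid. The largest bag has 4 vertices, so the width is 3.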